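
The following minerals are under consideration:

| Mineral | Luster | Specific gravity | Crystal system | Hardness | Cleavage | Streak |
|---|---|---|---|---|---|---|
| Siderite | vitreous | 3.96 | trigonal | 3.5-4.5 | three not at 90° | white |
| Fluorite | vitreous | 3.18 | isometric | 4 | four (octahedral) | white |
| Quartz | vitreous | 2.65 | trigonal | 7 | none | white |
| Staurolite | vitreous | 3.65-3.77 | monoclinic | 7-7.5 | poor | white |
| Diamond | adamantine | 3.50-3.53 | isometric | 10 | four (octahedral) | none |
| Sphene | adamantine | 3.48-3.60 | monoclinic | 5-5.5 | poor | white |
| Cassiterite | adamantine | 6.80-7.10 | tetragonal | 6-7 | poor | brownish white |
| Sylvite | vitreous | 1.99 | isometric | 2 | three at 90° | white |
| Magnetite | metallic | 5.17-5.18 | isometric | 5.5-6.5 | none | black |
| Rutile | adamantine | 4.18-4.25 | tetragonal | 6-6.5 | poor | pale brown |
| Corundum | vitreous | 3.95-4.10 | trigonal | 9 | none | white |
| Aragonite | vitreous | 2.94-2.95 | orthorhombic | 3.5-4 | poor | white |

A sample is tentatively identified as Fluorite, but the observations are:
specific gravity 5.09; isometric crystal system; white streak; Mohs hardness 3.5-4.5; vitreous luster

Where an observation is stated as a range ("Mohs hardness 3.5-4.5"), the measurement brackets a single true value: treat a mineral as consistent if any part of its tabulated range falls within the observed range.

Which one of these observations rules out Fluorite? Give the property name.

specific gravity

Specific gravity 5.09: Fluorite has SG 3.18 — outside the reference range.
Isometric crystal system: Fluorite has isometric system — consistent.
White streak: Fluorite has white streak — consistent.
Mohs hardness 3.5-4.5: Fluorite has hardness 4 — consistent.
Vitreous luster: Fluorite has vitreous luster — consistent.
The specific gravity is the one property that does not fit.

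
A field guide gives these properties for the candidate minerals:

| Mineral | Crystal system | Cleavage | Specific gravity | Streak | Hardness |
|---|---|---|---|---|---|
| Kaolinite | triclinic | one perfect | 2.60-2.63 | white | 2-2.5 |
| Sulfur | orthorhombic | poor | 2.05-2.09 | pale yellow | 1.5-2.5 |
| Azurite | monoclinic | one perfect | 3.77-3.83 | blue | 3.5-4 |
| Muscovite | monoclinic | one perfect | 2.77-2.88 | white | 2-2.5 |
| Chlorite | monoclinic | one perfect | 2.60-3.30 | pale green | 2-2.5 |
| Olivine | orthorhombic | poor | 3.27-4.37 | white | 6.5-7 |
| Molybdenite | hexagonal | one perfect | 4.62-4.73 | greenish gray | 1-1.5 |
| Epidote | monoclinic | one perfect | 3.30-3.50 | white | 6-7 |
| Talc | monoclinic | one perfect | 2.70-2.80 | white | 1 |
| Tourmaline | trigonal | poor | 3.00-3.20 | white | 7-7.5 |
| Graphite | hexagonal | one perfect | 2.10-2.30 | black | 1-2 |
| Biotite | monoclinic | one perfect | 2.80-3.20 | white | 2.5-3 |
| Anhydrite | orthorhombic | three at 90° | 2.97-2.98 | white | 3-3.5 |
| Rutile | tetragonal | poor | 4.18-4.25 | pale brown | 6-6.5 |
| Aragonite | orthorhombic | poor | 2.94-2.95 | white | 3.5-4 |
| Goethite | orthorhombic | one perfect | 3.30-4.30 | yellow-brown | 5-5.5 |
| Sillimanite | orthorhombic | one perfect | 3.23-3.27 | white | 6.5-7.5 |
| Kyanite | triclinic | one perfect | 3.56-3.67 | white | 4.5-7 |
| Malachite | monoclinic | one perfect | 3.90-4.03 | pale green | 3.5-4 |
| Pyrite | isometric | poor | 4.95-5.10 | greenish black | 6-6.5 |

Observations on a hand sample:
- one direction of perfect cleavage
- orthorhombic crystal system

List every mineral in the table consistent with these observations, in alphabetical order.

One direction of perfect cleavage — leaves Kaolinite, Azurite, Muscovite, Chlorite, Molybdenite, Epidote, Talc, Graphite, Biotite, Goethite, Sillimanite, Kyanite, Malachite.
Orthorhombic crystal system — leaves Goethite, Sillimanite.
Consistent with every observation: Goethite, Sillimanite.

Goethite, Sillimanite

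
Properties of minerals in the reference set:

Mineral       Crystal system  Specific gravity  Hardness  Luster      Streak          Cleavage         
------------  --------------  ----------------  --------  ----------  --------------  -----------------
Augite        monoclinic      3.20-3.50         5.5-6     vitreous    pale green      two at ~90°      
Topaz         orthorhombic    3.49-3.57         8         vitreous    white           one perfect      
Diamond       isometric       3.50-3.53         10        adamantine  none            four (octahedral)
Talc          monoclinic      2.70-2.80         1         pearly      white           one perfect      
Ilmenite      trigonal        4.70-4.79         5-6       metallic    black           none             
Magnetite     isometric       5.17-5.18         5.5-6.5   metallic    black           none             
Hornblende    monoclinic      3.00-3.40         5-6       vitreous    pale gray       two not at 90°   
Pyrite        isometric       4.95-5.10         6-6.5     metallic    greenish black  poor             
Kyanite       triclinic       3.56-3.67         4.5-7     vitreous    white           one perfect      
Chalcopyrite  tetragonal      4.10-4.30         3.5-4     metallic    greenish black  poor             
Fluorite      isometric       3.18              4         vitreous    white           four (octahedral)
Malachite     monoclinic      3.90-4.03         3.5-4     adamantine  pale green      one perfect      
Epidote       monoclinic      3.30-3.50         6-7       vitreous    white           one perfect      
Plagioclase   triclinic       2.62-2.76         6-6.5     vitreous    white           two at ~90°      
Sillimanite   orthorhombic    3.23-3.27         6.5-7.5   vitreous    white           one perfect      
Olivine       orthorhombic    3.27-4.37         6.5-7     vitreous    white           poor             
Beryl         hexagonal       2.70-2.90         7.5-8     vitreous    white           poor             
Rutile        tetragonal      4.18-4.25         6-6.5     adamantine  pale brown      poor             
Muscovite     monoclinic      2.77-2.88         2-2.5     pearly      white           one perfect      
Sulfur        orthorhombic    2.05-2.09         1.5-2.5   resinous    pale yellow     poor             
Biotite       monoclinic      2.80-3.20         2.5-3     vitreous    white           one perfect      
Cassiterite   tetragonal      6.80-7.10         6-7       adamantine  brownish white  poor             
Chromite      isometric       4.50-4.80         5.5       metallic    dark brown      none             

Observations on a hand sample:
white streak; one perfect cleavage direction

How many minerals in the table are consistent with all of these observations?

7

White streak — narrows the field to Topaz, Talc, Kyanite, Fluorite, Epidote, Plagioclase, Sillimanite, Olivine, Beryl, Muscovite, Biotite.
One perfect cleavage direction rules out Fluorite, Plagioclase, Olivine, Beryl.
Consistent with every observation: Biotite, Epidote, Kyanite, Muscovite, Sillimanite, Talc, Topaz.
That is 7 minerals.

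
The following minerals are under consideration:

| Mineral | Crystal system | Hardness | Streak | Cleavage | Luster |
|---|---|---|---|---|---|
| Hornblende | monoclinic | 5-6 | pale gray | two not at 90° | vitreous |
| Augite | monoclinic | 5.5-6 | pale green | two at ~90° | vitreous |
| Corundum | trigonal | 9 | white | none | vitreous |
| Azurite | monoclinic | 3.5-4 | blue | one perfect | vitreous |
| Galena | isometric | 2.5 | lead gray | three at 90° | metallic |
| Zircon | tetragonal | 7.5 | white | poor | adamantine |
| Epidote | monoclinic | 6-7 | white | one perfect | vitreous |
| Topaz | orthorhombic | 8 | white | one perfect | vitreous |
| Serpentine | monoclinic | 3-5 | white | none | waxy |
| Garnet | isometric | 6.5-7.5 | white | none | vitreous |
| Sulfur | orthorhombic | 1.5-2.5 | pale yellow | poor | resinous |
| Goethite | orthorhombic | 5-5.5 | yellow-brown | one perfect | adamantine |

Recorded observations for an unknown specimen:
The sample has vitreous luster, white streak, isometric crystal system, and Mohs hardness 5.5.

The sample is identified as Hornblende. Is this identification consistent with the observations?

Vitreous luster — matches Hornblende (vitreous luster).
White streak — Hornblende has pale gray streak; which does not match.
Isometric crystal system — Hornblende has monoclinic system; which does not match.
Mohs hardness 5.5 — matches Hornblende (hardness 5-6).
2 of the observed properties are inconsistent with Hornblende.

Inconsistent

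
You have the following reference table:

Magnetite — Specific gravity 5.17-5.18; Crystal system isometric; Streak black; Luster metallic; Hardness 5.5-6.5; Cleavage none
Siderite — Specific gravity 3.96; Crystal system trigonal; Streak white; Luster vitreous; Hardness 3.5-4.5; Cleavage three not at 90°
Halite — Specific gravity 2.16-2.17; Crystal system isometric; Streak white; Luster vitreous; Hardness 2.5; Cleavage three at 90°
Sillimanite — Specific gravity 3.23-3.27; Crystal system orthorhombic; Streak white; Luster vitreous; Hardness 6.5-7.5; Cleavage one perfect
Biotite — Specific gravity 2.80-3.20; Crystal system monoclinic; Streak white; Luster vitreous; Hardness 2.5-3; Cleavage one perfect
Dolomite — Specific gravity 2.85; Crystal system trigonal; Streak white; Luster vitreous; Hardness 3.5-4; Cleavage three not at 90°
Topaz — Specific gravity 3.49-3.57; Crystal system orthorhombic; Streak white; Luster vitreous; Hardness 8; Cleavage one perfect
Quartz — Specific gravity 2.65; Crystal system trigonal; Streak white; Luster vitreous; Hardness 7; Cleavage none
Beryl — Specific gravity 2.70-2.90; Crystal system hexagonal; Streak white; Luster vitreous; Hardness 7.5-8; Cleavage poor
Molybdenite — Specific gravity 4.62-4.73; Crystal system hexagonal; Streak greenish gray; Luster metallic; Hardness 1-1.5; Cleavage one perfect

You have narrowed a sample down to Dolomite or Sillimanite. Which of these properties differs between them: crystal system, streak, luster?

crystal system

Crystal system: Dolomite trigonal, Sillimanite orthorhombic — these differ.
Streak: both white — identical.
Luster: both vitreous — identical.
Only crystal system differs between Dolomite and Sillimanite among the listed tests.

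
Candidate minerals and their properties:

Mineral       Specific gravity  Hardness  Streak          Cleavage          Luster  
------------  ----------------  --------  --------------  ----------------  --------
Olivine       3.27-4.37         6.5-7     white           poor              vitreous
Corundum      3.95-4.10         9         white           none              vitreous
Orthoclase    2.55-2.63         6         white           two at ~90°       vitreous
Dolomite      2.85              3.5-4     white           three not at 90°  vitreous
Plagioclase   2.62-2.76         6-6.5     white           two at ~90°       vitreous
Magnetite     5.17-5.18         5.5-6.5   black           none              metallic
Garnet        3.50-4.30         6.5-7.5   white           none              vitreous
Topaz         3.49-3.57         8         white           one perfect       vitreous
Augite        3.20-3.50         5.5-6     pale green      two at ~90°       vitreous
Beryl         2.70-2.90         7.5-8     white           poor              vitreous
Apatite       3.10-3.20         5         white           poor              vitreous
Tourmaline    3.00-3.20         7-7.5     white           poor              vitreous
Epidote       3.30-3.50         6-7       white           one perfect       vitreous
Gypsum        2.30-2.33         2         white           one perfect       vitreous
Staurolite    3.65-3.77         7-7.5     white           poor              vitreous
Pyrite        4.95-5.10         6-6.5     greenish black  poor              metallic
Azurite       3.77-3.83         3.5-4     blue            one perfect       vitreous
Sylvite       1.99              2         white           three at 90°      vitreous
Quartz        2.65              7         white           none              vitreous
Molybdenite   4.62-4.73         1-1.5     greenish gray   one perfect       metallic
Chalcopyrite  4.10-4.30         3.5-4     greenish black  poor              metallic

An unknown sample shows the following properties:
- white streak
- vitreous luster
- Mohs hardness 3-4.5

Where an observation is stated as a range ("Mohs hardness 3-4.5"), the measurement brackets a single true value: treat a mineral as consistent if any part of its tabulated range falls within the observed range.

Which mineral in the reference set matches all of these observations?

Dolomite

White streak is inconsistent with Magnetite, Augite, Pyrite, Azurite, Molybdenite, Chalcopyrite.
Vitreous luster: every remaining candidate is consistent.
Mohs hardness 3-4.5: narrows the field to Dolomite.
Dolomite is the sole remaining match.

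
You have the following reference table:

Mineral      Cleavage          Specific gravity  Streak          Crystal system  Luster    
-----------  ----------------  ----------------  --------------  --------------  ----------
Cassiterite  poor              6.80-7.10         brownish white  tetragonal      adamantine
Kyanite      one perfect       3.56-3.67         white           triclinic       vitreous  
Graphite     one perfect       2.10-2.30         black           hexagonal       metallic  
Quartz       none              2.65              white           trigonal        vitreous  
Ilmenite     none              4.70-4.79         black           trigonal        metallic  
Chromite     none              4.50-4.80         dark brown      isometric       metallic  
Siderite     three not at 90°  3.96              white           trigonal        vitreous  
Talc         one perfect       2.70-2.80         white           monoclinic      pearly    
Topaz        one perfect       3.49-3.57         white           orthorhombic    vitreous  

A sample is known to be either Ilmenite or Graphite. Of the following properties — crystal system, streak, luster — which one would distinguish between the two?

Crystal system: Ilmenite trigonal, Graphite hexagonal — these differ.
Streak: both black — no difference.
Luster: both metallic — no difference.
Of the listed properties, crystal system is the one that separates them.

crystal system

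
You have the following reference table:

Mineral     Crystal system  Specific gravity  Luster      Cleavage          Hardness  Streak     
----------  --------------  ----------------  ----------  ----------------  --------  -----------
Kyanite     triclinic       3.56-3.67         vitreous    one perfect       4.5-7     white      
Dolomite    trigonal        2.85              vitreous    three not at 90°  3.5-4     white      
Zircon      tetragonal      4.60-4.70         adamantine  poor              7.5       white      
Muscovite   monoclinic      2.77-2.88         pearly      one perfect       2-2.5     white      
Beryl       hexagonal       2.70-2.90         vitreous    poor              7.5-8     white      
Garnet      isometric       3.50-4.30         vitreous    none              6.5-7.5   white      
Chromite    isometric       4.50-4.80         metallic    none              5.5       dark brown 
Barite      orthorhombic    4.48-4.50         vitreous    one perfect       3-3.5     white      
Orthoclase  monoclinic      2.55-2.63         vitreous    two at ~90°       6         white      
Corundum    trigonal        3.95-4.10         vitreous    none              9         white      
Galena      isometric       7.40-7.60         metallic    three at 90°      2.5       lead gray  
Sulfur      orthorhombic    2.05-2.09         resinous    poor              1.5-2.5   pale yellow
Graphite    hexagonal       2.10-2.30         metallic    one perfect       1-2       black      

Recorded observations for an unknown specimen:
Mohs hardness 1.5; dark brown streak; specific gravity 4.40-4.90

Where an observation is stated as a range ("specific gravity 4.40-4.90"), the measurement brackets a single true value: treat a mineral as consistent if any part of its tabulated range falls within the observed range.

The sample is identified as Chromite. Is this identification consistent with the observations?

Inconsistent

Mohs hardness 1.5 — Chromite has hardness 5.5; a mismatch.
Dark brown streak — matches Chromite (dark brown streak).
Specific gravity 4.40-4.90 — matches Chromite (SG 4.50-4.80).
The hardness observation rules out Chromite.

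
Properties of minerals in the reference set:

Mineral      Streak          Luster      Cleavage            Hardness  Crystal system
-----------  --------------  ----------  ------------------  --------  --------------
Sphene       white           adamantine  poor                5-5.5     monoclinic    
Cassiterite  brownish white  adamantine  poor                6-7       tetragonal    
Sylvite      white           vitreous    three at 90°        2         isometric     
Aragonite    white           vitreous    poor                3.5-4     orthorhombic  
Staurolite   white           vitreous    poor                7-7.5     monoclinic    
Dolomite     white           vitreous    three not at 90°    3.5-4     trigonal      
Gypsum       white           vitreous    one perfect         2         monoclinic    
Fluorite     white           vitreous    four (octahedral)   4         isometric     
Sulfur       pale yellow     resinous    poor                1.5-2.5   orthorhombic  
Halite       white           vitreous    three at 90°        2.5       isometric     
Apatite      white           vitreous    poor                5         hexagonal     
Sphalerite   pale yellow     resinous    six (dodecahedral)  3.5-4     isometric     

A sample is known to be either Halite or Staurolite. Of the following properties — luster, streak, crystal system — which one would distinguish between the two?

crystal system

Luster: both vitreous — identical.
Streak: both white — identical.
Crystal system: Halite isometric, Staurolite monoclinic — these differ.
Crystal system is the diagnostic property here.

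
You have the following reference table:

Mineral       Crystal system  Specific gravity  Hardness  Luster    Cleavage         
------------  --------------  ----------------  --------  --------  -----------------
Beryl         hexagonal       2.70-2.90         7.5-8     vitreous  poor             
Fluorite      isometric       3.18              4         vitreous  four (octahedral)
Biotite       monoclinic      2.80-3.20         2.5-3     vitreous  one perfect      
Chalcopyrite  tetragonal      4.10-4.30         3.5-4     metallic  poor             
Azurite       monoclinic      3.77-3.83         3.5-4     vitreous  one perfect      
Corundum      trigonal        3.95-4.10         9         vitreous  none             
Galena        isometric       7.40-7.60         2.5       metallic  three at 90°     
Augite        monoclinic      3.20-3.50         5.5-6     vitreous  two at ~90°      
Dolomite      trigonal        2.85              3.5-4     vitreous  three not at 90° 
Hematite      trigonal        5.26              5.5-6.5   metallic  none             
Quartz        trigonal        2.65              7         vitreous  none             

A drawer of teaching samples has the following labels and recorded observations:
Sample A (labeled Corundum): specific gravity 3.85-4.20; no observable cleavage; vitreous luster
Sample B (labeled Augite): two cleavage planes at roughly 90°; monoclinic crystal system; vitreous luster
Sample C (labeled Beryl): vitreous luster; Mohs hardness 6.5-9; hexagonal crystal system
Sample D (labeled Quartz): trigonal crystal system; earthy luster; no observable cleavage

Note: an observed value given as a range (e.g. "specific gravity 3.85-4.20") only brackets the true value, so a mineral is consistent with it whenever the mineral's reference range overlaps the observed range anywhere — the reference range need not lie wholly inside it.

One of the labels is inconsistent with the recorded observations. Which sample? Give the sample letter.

Sample A: all recorded properties match Corundum.
Sample B: all recorded properties match Augite.
Sample C: all recorded properties match Beryl.
Sample D: earthy luster is outside the reference for Quartz (vitreous luster) — mislabeled.
The mislabeled specimen is D.

D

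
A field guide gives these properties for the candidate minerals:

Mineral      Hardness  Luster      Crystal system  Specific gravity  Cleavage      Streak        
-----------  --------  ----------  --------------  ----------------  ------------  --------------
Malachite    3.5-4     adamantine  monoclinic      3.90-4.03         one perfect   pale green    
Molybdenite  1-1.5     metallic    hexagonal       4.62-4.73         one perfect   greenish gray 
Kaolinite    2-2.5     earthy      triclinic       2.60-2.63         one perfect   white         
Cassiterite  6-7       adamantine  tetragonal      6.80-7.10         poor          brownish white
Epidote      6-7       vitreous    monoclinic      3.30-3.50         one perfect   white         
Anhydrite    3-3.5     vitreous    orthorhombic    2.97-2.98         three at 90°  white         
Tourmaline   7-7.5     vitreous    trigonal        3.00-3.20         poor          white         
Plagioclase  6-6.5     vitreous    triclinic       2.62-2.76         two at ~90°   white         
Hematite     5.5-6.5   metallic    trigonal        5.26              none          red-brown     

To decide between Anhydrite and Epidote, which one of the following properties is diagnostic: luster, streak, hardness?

hardness

Luster: both vitreous — no difference.
Streak: both white — no difference.
Hardness: Anhydrite 3-3.5, Epidote 6-7 — different.
Only hardness differs between Anhydrite and Epidote among the listed tests.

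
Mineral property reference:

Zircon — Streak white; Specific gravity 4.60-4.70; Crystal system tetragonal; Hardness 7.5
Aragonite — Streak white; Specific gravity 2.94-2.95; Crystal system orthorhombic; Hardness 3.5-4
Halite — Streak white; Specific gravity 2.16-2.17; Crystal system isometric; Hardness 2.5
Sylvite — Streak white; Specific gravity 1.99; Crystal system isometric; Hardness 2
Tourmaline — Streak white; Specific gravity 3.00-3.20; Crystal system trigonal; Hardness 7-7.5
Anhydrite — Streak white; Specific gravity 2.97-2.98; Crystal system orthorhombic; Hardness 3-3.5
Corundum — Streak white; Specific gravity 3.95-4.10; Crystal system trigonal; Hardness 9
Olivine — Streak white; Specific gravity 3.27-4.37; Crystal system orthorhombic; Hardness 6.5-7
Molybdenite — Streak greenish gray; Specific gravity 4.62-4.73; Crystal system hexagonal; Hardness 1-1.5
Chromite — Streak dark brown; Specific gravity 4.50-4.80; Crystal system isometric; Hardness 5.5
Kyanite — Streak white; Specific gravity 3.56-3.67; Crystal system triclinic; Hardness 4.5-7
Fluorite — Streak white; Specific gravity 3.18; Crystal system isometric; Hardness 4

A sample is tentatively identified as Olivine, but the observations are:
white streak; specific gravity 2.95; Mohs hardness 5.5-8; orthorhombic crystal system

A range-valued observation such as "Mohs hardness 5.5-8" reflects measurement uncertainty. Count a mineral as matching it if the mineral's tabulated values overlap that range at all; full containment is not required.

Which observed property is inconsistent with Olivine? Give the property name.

White streak: Olivine has white streak — matches.
Specific gravity 2.95: Olivine has SG 3.27-4.37 — does not match.
Mohs hardness 5.5-8: Olivine has hardness 6.5-7 — matches.
Orthorhombic crystal system: Olivine has orthorhombic system — matches.
Only the specific gravity is inconsistent.

specific gravity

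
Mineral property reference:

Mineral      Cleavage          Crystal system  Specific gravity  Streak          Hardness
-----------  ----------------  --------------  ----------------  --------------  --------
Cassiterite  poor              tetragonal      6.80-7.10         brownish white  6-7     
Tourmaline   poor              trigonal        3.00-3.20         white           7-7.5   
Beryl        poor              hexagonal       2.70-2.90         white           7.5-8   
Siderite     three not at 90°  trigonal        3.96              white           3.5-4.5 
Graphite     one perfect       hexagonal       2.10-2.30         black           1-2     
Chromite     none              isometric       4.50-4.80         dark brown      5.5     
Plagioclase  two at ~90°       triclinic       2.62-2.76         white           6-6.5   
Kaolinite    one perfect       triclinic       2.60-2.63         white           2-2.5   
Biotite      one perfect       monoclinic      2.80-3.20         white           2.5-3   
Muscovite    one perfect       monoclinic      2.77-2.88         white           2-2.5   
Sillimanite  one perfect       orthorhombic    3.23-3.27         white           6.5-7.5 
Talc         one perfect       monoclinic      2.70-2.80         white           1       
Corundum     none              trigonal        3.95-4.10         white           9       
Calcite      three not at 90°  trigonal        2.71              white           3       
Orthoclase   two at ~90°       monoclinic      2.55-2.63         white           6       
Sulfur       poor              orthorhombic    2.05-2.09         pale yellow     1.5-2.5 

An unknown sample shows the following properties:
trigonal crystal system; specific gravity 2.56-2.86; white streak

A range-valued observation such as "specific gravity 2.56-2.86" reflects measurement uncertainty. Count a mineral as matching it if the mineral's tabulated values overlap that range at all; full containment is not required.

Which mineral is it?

Calcite

Trigonal crystal system: only Tourmaline, Siderite, Corundum, Calcite remain.
Specific gravity 2.56-2.86: narrows the field to Calcite.
White streak: every remaining candidate is consistent.
Calcite is the sole remaining match.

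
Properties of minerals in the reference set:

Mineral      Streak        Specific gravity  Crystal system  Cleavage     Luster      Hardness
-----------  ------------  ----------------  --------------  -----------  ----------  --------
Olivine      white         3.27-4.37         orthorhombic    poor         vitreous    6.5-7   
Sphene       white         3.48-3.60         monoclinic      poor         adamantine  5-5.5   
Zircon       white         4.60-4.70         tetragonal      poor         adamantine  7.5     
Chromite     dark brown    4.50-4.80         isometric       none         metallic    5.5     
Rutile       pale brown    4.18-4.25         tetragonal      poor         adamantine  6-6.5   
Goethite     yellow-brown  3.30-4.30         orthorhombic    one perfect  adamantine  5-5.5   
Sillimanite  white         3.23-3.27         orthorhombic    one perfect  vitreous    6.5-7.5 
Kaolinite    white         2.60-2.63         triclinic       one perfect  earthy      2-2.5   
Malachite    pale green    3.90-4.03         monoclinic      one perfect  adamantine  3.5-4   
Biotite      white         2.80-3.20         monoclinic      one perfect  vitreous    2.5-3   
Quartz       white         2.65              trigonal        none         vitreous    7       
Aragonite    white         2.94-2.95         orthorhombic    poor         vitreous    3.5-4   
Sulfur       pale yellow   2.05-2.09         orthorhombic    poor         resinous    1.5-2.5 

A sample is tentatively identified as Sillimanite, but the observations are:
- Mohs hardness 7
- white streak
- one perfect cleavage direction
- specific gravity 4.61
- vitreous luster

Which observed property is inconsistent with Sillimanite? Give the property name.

specific gravity

Mohs hardness 7: Sillimanite has hardness 6.5-7.5 — matches.
White streak: Sillimanite has white streak — matches.
One perfect cleavage direction: Sillimanite has cleavage one perfect — matches.
Specific gravity 4.61: Sillimanite has SG 3.23-3.27 — outside the reference range.
Vitreous luster: Sillimanite has vitreous luster — matches.
Everything matches except the specific gravity.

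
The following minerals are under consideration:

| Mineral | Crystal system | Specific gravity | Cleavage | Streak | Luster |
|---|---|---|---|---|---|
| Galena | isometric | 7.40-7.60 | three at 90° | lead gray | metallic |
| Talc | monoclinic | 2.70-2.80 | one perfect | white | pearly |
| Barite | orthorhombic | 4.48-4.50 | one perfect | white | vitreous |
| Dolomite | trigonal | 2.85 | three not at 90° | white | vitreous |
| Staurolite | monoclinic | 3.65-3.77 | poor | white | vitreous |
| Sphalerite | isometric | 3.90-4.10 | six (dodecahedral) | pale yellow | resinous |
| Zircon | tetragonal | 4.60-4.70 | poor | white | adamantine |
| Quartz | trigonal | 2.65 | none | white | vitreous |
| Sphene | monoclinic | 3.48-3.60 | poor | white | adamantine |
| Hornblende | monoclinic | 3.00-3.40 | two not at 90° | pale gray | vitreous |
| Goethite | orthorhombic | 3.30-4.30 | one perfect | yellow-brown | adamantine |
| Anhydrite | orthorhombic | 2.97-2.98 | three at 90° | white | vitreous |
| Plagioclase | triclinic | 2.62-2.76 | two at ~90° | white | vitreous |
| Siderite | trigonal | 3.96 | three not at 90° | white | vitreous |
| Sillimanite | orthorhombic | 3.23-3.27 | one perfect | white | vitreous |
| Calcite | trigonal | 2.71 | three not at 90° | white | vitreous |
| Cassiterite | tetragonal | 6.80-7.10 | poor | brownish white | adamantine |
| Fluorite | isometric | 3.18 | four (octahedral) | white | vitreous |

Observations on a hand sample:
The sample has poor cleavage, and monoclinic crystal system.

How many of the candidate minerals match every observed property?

2

Poor cleavage — leaves Staurolite, Zircon, Sphene, Cassiterite.
Monoclinic crystal system eliminates Zircon, Cassiterite.
Consistent with every observation: Sphene, Staurolite.
That is 2 minerals.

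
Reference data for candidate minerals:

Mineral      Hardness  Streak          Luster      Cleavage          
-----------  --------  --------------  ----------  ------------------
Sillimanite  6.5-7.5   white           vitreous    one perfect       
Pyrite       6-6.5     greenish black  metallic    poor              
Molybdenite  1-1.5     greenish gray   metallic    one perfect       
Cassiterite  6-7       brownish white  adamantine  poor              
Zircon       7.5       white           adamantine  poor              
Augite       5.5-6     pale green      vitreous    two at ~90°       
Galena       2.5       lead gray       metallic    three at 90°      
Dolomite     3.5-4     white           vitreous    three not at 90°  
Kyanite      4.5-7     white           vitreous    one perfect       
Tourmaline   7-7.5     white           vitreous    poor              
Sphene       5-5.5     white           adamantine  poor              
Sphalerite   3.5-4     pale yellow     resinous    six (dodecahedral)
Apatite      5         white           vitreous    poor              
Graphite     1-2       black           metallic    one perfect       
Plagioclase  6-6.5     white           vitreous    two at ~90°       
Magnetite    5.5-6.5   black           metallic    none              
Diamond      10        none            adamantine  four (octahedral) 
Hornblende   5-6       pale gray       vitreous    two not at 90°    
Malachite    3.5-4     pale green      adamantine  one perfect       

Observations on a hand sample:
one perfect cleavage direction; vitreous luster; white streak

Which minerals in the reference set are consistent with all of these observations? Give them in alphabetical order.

One perfect cleavage direction — only Sillimanite, Molybdenite, Kyanite, Graphite, Malachite remain.
Vitreous luster — only Sillimanite, Kyanite remain.
White streak — no further eliminations.
Consistent with every observation: Kyanite, Sillimanite.

Kyanite, Sillimanite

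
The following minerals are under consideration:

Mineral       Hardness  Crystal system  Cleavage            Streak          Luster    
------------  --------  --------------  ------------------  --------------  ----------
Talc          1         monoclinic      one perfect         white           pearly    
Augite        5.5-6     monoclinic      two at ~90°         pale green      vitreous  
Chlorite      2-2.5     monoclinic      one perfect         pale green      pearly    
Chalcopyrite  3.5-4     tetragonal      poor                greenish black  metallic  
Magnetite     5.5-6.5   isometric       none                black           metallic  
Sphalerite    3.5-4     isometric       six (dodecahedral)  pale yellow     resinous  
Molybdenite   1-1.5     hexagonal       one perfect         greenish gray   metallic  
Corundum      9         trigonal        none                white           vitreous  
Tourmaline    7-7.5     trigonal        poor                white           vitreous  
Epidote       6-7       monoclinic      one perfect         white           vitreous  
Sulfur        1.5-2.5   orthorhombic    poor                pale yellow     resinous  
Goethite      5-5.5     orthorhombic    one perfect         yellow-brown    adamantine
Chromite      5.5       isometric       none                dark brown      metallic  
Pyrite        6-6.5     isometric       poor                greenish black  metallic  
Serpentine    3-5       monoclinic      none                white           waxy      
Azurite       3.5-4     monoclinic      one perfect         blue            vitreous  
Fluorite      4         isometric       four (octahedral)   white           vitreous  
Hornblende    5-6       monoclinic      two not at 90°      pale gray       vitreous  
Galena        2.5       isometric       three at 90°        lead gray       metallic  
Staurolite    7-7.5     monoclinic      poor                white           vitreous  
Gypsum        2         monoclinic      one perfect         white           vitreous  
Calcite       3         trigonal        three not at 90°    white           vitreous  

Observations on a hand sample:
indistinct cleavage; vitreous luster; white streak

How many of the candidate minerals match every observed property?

Indistinct cleavage: Chalcopyrite, Tourmaline, Sulfur, Pyrite, Staurolite remain.
Vitreous luster: Tourmaline, Staurolite remain.
White streak: all remaining candidates fit.
Remaining candidates: Staurolite, Tourmaline.
That is 2 minerals.

2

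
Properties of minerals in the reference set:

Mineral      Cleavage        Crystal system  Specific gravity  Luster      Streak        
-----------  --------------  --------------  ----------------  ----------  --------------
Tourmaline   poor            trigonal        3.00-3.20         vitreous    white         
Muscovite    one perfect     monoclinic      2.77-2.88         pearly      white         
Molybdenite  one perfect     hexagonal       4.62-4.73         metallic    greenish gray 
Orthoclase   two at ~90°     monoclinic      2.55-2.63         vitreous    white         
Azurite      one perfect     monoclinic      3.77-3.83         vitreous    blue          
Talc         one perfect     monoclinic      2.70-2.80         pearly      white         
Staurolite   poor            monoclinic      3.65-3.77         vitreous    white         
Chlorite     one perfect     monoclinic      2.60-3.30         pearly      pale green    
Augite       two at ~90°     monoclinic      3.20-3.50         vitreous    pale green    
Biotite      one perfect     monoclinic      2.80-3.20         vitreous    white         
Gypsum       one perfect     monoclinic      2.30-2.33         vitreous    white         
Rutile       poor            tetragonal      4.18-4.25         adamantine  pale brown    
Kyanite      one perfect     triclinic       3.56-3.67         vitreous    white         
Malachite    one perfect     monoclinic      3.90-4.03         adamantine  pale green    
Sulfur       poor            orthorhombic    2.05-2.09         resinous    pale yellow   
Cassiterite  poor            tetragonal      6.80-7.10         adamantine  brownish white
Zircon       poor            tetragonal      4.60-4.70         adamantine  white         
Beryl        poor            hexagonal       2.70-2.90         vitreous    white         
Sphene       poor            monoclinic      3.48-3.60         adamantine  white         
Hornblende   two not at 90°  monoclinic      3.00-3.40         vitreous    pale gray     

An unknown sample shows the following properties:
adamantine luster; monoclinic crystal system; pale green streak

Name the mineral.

Malachite

Adamantine luster — narrows the field to Rutile, Malachite, Cassiterite, Zircon, Sphene.
Monoclinic crystal system — Malachite, Sphene remain.
Pale green streak eliminates Sphene.
Only Malachite satisfies all observations.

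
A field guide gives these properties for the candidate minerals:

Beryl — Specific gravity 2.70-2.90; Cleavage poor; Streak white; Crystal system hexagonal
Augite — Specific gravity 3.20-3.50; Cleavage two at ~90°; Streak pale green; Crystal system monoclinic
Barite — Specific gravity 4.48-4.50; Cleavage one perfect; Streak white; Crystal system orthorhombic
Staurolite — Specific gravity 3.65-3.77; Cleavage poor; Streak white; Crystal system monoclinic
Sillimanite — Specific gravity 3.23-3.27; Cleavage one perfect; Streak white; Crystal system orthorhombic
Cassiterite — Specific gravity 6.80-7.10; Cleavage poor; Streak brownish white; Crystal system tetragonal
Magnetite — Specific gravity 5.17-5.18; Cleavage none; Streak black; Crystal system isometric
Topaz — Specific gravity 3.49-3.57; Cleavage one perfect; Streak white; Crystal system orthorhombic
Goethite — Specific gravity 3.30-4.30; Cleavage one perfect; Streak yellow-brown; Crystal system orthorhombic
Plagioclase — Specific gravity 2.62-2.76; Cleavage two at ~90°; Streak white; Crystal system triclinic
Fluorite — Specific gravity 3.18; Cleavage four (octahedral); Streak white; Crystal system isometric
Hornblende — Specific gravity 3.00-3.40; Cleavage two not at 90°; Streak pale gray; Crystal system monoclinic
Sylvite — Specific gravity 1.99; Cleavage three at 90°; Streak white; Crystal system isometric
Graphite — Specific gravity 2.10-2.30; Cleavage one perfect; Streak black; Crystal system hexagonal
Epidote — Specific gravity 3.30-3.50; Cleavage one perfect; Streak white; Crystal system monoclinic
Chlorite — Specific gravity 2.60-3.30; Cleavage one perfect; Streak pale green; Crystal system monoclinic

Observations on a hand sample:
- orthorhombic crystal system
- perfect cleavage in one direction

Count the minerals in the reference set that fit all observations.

Orthorhombic crystal system — Barite, Sillimanite, Topaz, Goethite remain.
Perfect cleavage in one direction — every remaining candidate is consistent.
Remaining candidates: Barite, Goethite, Sillimanite, Topaz.
That is 4 minerals.

4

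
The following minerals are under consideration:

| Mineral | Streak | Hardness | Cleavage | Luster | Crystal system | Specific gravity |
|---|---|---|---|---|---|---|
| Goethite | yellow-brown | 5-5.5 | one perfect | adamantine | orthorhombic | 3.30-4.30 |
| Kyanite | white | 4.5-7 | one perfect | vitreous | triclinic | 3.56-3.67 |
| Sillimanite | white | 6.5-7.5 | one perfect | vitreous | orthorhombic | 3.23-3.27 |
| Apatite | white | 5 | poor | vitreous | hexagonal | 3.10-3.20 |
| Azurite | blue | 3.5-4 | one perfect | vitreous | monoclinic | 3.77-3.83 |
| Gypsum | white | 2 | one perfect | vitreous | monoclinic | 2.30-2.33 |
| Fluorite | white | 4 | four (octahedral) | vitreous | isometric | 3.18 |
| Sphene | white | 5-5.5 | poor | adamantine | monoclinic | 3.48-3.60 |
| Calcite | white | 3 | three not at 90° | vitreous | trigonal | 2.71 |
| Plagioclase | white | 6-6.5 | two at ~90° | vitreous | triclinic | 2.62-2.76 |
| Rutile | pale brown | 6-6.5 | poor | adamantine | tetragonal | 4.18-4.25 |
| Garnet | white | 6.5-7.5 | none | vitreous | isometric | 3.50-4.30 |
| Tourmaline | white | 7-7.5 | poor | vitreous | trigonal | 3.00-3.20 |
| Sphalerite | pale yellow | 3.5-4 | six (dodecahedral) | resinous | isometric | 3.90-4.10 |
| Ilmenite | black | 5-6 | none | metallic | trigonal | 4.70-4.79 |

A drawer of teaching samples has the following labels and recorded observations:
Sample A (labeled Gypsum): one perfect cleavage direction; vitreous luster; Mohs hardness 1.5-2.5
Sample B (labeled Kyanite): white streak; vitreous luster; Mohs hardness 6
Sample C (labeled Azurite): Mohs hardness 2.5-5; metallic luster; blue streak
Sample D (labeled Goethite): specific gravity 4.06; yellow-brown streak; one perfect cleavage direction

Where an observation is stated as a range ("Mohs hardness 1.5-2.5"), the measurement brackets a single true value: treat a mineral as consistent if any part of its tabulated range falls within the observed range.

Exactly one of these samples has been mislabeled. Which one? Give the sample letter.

Sample A: every observation is compatible with the reference values for Gypsum.
Sample B: every observation is compatible with the reference values for Kyanite.
Sample C: Azurite has vitreous luster, but the record shows metallic luster — this label is wrong.
Sample D: every observation is compatible with the reference values for Goethite.
Sample C is the mislabeled one.

C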